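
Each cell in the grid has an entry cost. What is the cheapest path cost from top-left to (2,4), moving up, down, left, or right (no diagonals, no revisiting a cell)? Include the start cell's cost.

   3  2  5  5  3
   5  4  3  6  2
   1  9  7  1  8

Path [0,0] → [0,1] → [1,1] → [1,2] → [1,3] → [2,3] → [2,4]: 3 + 2 + 4 + 3 + 6 + 1 + 8 = 27.

27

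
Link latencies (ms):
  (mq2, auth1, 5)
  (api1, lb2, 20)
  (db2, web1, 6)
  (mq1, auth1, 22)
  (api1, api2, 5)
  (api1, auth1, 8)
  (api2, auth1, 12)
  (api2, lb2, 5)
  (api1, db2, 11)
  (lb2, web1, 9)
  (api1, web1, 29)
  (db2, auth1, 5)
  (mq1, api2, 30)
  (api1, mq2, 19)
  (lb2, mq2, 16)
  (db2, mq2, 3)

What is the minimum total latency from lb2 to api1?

Comparing a few candidate routes:
lb2 - api2 - auth1 - api1: 5 + 12 + 8 = 25
lb2 - web1 - db2 - api1: 9 + 6 + 11 = 26
lb2 - api1: 20
lb2 - mq2 - auth1 - api1: 16 + 5 + 8 = 29
lb2 - web1 - db2 - auth1 - api1: 9 + 6 + 5 + 8 = 28
lb2 - api2 - api1: 5 + 5 = 10
Shortest: 10 ms.

10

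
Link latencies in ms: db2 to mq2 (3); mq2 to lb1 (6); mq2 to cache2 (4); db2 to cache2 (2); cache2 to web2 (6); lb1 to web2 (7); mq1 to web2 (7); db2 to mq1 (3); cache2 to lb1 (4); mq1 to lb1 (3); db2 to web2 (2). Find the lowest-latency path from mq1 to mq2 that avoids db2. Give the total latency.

Comparing a few candidate routes:
mq1 - lb1 - web2 - cache2 - mq2: 3 + 7 + 6 + 4 = 20
mq1 - lb1 - cache2 - mq2: 3 + 4 + 4 = 11
mq1 - web2 - cache2 - mq2: 7 + 6 + 4 = 17
mq1 - lb1 - mq2: 3 + 6 = 9
Best route has total 9 ms.

9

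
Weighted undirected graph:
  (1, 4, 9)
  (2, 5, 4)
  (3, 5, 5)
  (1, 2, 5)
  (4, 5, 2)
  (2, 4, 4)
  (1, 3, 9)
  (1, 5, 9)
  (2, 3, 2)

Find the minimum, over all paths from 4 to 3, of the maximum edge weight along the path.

Comparing a few candidate routes:
4 - 2 - 5 - 1 - 3: max(4, 4, 9, 9) = 9
4 - 2 - 5 - 3: max(4, 4, 5) = 5
4 - 2 - 3: max(4, 2) = 4
4 - 5 - 2 - 3: max(2, 4, 2) = 4
4 - 5 - 3: max(2, 5) = 5
The minimum achievable maximum is 4.

4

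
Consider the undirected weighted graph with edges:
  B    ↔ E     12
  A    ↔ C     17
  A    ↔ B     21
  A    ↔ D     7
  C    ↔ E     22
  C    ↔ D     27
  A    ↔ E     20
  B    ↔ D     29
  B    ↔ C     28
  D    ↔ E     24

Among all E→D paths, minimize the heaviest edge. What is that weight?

Comparing a few candidate routes:
E -> C -> A -> D: max(22, 17, 7) = 22
E -> B -> A -> D: max(12, 21, 7) = 21
E -> D: max(24) = 24
E -> A -> D: max(20, 7) = 20
E -> B -> A -> C -> D: max(12, 21, 17, 27) = 27
The minimum achievable maximum is 20.

20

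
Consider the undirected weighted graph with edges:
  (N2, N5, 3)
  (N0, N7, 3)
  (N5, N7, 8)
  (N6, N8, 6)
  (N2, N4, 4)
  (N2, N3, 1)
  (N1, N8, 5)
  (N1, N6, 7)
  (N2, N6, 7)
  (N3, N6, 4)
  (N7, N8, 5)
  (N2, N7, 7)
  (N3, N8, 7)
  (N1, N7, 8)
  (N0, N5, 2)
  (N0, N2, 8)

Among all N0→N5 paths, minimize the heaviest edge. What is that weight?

Checking several routes:
N0→N5: max(2) = 2
N0→N7→N8→N3→N6→N2→N5: max(3, 5, 7, 4, 7, 3) = 7
N0→N7→N8→N6→N3→N2→N5: max(3, 5, 6, 4, 1, 3) = 6
The minimum achievable maximum is 2.

2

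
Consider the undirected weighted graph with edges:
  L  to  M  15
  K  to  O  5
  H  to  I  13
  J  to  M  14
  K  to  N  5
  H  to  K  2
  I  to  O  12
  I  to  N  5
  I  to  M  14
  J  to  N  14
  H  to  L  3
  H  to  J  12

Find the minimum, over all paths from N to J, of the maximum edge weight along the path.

Checking several routes:
N→I→O→K→H→J: max(5, 12, 5, 2, 12) = 12
N→K→O→I→M→J: max(5, 5, 12, 14, 14) = 14
N→K→H→J: max(5, 2, 12) = 12
N→J: max(14) = 14
N→I→H→J: max(5, 13, 12) = 13
N→K→O→I→H→J: max(5, 5, 12, 13, 12) = 13
Best route has worst link 12.

12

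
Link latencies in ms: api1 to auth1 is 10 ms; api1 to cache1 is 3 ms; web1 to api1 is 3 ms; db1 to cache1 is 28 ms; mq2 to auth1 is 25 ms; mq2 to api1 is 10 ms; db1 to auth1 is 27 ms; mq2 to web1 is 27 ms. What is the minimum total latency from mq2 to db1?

A few of the mq2→db1 routes:
mq2 -> auth1 -> db1: 25 + 27 = 52
mq2 -> api1 -> cache1 -> db1: 10 + 3 + 28 = 41
mq2 -> api1 -> auth1 -> db1: 10 + 10 + 27 = 47
Shortest: 41 ms.

41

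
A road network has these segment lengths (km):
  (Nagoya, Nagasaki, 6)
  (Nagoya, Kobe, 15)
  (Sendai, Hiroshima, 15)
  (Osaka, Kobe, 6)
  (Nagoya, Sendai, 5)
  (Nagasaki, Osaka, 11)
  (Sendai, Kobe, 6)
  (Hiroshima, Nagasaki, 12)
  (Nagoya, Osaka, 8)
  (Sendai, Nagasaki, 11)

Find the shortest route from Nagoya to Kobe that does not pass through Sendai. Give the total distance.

Candidate routes:
Nagoya -> Kobe: 15
Nagoya -> Osaka -> Kobe: 8 + 6 = 14
Nagoya -> Nagasaki -> Osaka -> Kobe: 6 + 11 + 6 = 23
Best route has total 14 km.

14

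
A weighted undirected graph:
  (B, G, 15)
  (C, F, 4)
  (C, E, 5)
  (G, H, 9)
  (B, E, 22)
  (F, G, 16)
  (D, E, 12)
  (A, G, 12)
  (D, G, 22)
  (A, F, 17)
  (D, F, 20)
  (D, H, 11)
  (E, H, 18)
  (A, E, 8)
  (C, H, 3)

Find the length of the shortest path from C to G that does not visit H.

A few of the C→G routes:
C-F-A-G: 4 + 17 + 12 = 33
C-F-G: 4 + 16 = 20
C-E-B-G: 5 + 22 + 15 = 42
C-E-D-G: 5 + 12 + 22 = 39
C-F-D-G: 4 + 20 + 22 = 46
C-E-A-G: 5 + 8 + 12 = 25
The minimum is 20.

20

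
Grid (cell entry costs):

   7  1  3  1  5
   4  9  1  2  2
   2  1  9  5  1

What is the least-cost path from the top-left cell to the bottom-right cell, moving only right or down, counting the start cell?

Path (0,0)→(0,1)→(0,2)→(0,3)→(1,3)→(1,4)→(2,4): 7 + 1 + 3 + 1 + 2 + 2 + 1 = 17.
(Top row then right column would cost 20.)

17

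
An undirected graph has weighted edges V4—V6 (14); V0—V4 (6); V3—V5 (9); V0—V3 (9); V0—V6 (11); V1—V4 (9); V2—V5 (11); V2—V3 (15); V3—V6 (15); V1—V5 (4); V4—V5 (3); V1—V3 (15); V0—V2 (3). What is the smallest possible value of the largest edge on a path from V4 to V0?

6

A few of the V4→V0 routes:
V4-V1-V5-V2-V0: max(9, 4, 11, 3) = 11
V4-V0: max(6) = 6
V4-V5-V2-V0: max(3, 11, 3) = 11
V4-V5-V3-V0: max(3, 9, 9) = 9
V4-V1-V5-V3-V0: max(9, 4, 9, 9) = 9
The minimum achievable maximum is 6.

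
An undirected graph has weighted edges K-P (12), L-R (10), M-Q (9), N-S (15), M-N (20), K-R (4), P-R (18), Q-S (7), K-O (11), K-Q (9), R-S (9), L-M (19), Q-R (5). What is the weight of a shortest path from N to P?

40

Some routes from N to P:
N → S → Q → R → K → P: 15 + 7 + 5 + 4 + 12 = 43
N → S → Q → K → P: 15 + 7 + 9 + 12 = 43
N → S → R → K → P: 15 + 9 + 4 + 12 = 40
N → S → R → P: 15 + 9 + 18 = 42
Best route has total 40.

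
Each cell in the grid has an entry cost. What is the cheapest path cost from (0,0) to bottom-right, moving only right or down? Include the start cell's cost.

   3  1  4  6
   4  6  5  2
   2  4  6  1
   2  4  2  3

19

Take [0,0]→[0,1]→[0,2]→[1,2]→[1,3]→[2,3]→[3,3] for a total of 3 + 1 + 4 + 5 + 2 + 1 + 3 = 19.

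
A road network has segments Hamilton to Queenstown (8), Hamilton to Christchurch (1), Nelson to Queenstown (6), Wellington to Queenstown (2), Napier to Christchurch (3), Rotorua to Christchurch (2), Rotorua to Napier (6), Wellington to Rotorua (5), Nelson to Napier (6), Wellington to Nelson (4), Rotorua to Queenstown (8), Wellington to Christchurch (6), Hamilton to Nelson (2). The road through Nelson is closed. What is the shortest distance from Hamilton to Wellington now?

7

Comparing a few candidate routes:
Hamilton -> Queenstown -> Wellington: 8 + 2 = 10
Hamilton -> Christchurch -> Rotorua -> Queenstown -> Wellington: 1 + 2 + 8 + 2 = 13
Hamilton -> Christchurch -> Rotorua -> Wellington: 1 + 2 + 5 = 8
Hamilton -> Christchurch -> Wellington: 1 + 6 = 7
Best route has total 7.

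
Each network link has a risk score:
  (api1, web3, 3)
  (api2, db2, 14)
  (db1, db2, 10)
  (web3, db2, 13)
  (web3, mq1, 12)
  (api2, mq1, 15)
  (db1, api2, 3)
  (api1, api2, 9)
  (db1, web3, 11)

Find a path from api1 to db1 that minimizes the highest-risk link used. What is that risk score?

Comparing a few candidate routes:
api1 → web3 → db2 → api2 → db1: max(3, 13, 14, 3) = 14
api1 → web3 → db2 → db1: max(3, 13, 10) = 13
api1 → api2 → db1: max(9, 3) = 9
api1 → api2 → db2 → web3 → db1: max(9, 14, 13, 11) = 14
api1 → api2 → db2 → db1: max(9, 14, 10) = 14
api1 → web3 → db1: max(3, 11) = 11
Smallest bottleneck: 9.

9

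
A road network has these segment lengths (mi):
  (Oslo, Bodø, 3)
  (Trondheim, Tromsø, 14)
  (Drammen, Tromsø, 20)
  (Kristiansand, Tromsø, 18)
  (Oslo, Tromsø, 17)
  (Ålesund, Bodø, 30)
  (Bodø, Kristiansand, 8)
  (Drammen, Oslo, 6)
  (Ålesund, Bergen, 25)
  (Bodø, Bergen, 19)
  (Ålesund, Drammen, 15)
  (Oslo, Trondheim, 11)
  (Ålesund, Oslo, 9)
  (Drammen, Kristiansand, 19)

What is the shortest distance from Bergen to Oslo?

A few of the Bergen→Oslo routes:
Bergen→Ålesund→Oslo: 25 + 9 = 34
Bergen→Bodø→Oslo: 19 + 3 = 22
Bergen→Bodø→Kristiansand→Drammen→Oslo: 19 + 8 + 19 + 6 = 52
Bergen→Ålesund→Drammen→Oslo: 25 + 15 + 6 = 46
Best route has total 22 mi.

22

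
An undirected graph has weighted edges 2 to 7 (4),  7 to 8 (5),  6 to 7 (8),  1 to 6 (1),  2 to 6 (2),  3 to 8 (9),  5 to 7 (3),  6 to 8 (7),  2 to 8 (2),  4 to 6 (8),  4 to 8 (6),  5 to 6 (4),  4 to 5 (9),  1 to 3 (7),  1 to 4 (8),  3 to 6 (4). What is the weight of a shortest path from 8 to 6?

A few of the 8→6 routes:
8 - 7 - 2 - 6: 5 + 4 + 2 = 11
8 - 6: 7
8 - 2 - 6: 2 + 2 = 4
8 - 3 - 6: 9 + 4 = 13
8 - 2 - 7 - 5 - 6: 2 + 4 + 3 + 4 = 13
8 - 7 - 5 - 6: 5 + 3 + 4 = 12
Best route has total 4.

4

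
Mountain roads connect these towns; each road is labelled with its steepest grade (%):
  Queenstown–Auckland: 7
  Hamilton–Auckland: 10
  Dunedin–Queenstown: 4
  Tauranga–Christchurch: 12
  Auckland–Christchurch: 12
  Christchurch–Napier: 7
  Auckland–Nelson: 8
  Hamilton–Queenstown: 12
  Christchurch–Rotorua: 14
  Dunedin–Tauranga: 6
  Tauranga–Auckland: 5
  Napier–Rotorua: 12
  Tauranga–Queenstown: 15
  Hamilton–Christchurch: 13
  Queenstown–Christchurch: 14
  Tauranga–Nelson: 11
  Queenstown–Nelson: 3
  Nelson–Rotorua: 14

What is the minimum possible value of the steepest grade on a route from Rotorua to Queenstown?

12

A few of the Rotorua→Queenstown routes:
Rotorua→Napier→Christchurch→Tauranga→Nelson→Auckland→Hamilton→Queenstown: max(12, 7, 12, 11, 8, 10, 12) = 12
Rotorua→Napier→Christchurch→Tauranga→Nelson→Queenstown: max(12, 7, 12, 11, 3) = 12
Rotorua→Napier→Christchurch→Tauranga→Dunedin→Queenstown: max(12, 7, 12, 6, 4) = 12
Smallest bottleneck: 12%.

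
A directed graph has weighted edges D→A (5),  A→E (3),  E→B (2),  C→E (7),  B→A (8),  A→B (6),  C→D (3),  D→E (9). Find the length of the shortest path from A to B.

Paths from A to B:
A→E→B: 3 + 2 = 5
A→B: 6
The minimum is 5.

5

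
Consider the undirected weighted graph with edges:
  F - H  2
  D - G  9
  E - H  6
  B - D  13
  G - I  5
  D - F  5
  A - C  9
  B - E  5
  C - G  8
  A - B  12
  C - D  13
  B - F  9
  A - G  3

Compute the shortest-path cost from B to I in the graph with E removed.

20

Checking several routes:
B→D→G→I: 13 + 9 + 5 = 27
B→A→C→G→I: 12 + 9 + 8 + 5 = 34
B→D→C→G→I: 13 + 13 + 8 + 5 = 39
B→F→D→G→I: 9 + 5 + 9 + 5 = 28
B→A→G→I: 12 + 3 + 5 = 20
Shortest: 20.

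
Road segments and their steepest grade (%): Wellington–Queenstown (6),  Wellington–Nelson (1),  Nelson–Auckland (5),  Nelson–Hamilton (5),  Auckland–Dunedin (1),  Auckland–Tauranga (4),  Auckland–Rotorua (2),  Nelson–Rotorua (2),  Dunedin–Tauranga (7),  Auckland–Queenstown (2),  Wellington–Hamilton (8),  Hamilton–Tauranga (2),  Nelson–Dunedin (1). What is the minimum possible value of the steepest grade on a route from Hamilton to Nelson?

4

Checking several routes:
Hamilton - Tauranga - Auckland - Dunedin - Nelson: max(2, 4, 1, 1) = 4
Hamilton - Tauranga - Auckland - Nelson: max(2, 4, 5) = 5
Hamilton - Tauranga - Auckland - Queenstown - Wellington - Nelson: max(2, 4, 2, 6, 1) = 6
Hamilton - Tauranga - Dunedin - Nelson: max(2, 7, 1) = 7
Hamilton - Nelson: max(5) = 5
Hamilton - Tauranga - Auckland - Rotorua - Nelson: max(2, 4, 2, 2) = 4
The minimum achievable maximum is 4%.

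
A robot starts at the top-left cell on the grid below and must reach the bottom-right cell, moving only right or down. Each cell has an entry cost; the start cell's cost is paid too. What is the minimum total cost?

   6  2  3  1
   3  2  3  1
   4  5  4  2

Cheapest: r0c0→r0c1→r0c2→r0c3→r1c3→r2c3
  6 + 2 + 3 + 1 + 1 + 2 = 15

15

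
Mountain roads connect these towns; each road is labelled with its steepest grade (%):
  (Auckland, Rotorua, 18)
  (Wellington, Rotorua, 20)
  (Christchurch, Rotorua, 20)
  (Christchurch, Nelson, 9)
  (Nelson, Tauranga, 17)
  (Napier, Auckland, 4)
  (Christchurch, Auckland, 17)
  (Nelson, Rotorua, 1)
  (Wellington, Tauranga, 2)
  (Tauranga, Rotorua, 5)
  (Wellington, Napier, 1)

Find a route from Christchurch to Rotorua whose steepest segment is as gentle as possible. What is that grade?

Checking several routes:
Christchurch - Auckland - Napier - Wellington - Tauranga - Rotorua: max(17, 4, 1, 2, 5) = 17
Christchurch - Nelson - Tauranga - Rotorua: max(9, 17, 5) = 17
Christchurch - Nelson - Rotorua: max(9, 1) = 9
Christchurch - Auckland - Napier - Wellington - Tauranga - Nelson - Rotorua: max(17, 4, 1, 2, 17, 1) = 17
Christchurch - Auckland - Rotorua: max(17, 18) = 18
Smallest bottleneck: 9%.

9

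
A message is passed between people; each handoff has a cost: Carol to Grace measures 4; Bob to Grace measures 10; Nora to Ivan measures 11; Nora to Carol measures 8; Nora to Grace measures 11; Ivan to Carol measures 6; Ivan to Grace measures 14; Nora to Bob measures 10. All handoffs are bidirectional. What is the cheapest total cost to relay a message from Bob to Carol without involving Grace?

Candidate routes:
Bob -> Nora -> Carol: 10 + 8 = 18
Bob -> Nora -> Ivan -> Carol: 10 + 11 + 6 = 27
Best route has total 18.

18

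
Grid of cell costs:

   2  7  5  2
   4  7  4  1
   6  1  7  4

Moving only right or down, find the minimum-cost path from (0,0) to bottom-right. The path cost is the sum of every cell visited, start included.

One optimal route is [0,0] → [0,1] → [0,2] → [0,3] → [1,3] → [2,3].
Its cost is 2 + 7 + 5 + 2 + 1 + 4 = 21.

21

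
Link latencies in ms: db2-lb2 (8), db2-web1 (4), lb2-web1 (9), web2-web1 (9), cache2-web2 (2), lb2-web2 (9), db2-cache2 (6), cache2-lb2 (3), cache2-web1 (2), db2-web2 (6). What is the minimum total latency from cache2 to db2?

6

Comparing a few candidate routes:
cache2 - web1 - db2: 2 + 4 = 6
cache2 - db2: 6
cache2 - web2 - db2: 2 + 6 = 8
The minimum is 6 ms.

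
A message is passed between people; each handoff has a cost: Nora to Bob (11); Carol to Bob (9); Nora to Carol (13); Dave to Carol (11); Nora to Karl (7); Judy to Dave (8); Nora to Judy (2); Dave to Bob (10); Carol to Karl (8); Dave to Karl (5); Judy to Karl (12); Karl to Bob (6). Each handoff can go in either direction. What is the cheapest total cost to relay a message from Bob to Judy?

13

Some routes from Bob to Judy:
Bob → Karl → Judy: 6 + 12 = 18
Bob → Karl → Dave → Judy: 6 + 5 + 8 = 19
Bob → Nora → Judy: 11 + 2 = 13
Bob → Karl → Nora → Judy: 6 + 7 + 2 = 15
Bob → Dave → Judy: 10 + 8 = 18
Shortest: 13.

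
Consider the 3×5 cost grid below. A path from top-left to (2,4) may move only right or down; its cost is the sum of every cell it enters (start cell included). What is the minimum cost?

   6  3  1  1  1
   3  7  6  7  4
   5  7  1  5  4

Take r0c0 → r0c1 → r0c2 → r0c3 → r0c4 → r1c4 → r2c4 for a total of 6 + 3 + 1 + 1 + 1 + 4 + 4 = 20.

20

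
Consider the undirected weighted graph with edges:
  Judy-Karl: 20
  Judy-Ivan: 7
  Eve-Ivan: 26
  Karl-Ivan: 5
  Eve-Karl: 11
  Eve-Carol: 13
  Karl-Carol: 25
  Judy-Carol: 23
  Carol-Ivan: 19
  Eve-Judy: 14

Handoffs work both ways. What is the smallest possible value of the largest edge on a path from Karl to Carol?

Some routes from Karl to Carol:
Karl → Ivan → Carol: max(5, 19) = 19
Karl → Eve → Carol: max(11, 13) = 13
Karl → Ivan → Judy → Eve → Carol: max(5, 7, 14, 13) = 14
Smallest bottleneck: 13.

13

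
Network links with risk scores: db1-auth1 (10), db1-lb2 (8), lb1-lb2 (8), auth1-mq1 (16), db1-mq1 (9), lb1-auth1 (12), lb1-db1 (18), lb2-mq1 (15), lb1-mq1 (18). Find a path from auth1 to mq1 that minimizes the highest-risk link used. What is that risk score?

Comparing a few candidate routes:
auth1-db1-mq1: max(10, 9) = 10
auth1-lb1-lb2-mq1: max(12, 8, 15) = 15
auth1-lb1-lb2-db1-mq1: max(12, 8, 8, 9) = 12
auth1-db1-lb2-mq1: max(10, 8, 15) = 15
Best route has worst link 10.

10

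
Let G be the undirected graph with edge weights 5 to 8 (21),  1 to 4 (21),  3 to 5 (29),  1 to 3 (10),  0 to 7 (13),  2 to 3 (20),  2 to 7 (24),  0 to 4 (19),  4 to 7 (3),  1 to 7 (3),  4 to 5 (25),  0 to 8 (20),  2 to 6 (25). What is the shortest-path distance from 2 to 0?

Comparing a few candidate routes:
2-3-1-7-4-0: 20 + 10 + 3 + 3 + 19 = 55
2-7-4-0: 24 + 3 + 19 = 46
2-7-0: 24 + 13 = 37
2-3-1-7-0: 20 + 10 + 3 + 13 = 46
Best route has total 37.

37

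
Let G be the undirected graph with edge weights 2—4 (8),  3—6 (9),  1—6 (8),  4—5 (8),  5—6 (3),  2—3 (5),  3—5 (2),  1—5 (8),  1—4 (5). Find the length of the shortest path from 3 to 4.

10

A few of the 3→4 routes:
3→6→5→4: 9 + 3 + 8 = 20
3→5→4: 2 + 8 = 10
3→5→6→1→4: 2 + 3 + 8 + 5 = 18
3→2→4: 5 + 8 = 13
3→5→1→4: 2 + 8 + 5 = 15
The minimum is 10.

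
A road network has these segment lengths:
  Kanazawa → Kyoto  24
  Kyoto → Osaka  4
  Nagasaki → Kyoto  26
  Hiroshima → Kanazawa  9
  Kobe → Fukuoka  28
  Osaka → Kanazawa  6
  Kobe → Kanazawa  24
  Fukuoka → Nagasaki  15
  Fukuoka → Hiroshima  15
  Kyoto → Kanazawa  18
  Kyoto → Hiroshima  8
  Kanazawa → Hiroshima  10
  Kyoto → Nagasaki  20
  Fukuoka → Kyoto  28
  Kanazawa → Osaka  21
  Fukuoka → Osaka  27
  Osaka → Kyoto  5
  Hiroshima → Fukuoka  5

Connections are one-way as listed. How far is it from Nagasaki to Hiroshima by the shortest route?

34

Routes from Nagasaki to Hiroshima:
Nagasaki-Kyoto-Kanazawa-Hiroshima: 26 + 18 + 10 = 54
Nagasaki-Kyoto-Hiroshima: 26 + 8 = 34
Nagasaki-Kyoto-Osaka-Kanazawa-Hiroshima: 26 + 4 + 6 + 10 = 46
Best route has total 34.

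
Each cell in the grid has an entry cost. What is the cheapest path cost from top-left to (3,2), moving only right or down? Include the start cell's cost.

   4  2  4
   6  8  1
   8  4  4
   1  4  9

Path [0,0] → [0,1] → [0,2] → [1,2] → [2,2] → [3,2]: 4 + 2 + 4 + 1 + 4 + 9 = 24.

24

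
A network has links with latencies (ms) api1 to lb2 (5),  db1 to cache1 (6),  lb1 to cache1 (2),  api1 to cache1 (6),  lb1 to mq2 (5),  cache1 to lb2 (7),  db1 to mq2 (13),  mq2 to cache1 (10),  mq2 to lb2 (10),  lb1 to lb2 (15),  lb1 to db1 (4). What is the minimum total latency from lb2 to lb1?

9

Checking several routes:
lb2→api1→cache1→lb1: 5 + 6 + 2 = 13
lb2→lb1: 15
lb2→cache1→lb1: 7 + 2 = 9
lb2→mq2→lb1: 10 + 5 = 15
Shortest: 9 ms.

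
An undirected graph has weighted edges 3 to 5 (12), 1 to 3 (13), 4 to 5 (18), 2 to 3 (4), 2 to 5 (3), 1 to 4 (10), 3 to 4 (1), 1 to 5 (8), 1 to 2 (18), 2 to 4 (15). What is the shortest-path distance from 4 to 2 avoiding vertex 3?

15

Paths from 4 to 2 avoiding 3:
4-5-1-2: 18 + 8 + 18 = 44
4-5-2: 18 + 3 = 21
4-1-2: 10 + 18 = 28
4-2: 15
4-1-5-2: 10 + 8 + 3 = 21
Best route has total 15.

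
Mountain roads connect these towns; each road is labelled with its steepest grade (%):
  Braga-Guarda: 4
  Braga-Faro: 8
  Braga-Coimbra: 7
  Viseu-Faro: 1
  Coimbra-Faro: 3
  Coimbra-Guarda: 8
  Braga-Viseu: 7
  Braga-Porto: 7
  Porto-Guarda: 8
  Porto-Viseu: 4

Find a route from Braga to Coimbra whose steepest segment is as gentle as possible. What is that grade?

7

Checking several routes:
Braga - Viseu - Faro - Coimbra: max(7, 1, 3) = 7
Braga - Porto - Viseu - Faro - Coimbra: max(7, 4, 1, 3) = 7
Braga - Guarda - Coimbra: max(4, 8) = 8
Braga - Guarda - Porto - Viseu - Faro - Coimbra: max(4, 8, 4, 1, 3) = 8
Braga - Coimbra: max(7) = 7
Best route has worst link 7%.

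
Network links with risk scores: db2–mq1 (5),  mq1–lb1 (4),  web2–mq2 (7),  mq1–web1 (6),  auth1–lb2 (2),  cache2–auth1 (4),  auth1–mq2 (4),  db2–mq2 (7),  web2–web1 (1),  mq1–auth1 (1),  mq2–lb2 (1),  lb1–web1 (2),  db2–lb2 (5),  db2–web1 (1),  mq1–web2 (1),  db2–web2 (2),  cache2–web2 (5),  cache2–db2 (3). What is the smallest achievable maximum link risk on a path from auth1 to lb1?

Some routes from auth1 to lb1:
auth1→mq1→web2→db2→web1→lb1: max(1, 1, 2, 1, 2) = 2
auth1→cache2→db2→web2→mq1→lb1: max(4, 3, 2, 1, 4) = 4
auth1→mq1→web2→web1→lb1: max(1, 1, 1, 2) = 2
auth1→cache2→db2→web2→web1→lb1: max(4, 3, 2, 1, 2) = 4
auth1→cache2→db2→web1→web2→mq1→lb1: max(4, 3, 1, 1, 1, 4) = 4
Smallest bottleneck: 2.

2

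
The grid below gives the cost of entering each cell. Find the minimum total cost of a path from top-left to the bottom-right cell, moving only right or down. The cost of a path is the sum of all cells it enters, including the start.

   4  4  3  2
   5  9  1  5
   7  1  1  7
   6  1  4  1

Take (0,0) → (0,1) → (0,2) → (1,2) → (2,2) → (3,2) → (3,3) for a total of 4 + 4 + 3 + 1 + 1 + 4 + 1 = 18.

18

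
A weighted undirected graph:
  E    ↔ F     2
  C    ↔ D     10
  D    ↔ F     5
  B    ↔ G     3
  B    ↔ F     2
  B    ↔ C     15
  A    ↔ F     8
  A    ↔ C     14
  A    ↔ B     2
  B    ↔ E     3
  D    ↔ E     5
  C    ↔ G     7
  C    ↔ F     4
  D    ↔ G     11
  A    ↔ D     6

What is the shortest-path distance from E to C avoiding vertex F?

13

Some routes from E to C avoiding F:
E-B-G-C: 3 + 3 + 7 = 13
E-B-A-C: 3 + 2 + 14 = 19
E-B-A-D-C: 3 + 2 + 6 + 10 = 21
E-D-A-B-G-C: 5 + 6 + 2 + 3 + 7 = 23
E-B-C: 3 + 15 = 18
E-D-C: 5 + 10 = 15
Best route has total 13.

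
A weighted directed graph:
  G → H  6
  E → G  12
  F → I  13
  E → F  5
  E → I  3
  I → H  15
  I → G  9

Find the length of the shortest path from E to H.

18

Checking several routes:
E → G → H: 12 + 6 = 18
E → I → G → H: 3 + 9 + 6 = 18
E → I → H: 3 + 15 = 18
Best route has total 18.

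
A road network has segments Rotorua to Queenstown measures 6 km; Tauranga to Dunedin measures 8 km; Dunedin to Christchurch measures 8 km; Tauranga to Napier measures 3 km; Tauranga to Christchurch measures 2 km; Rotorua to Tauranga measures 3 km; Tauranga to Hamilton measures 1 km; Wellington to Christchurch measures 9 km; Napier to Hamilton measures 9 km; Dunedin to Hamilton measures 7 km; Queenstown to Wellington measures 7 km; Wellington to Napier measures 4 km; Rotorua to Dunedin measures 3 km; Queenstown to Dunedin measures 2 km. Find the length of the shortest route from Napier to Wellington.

A few of the Napier→Wellington routes:
Napier-Tauranga-Rotorua-Dunedin-Queenstown-Wellington: 3 + 3 + 3 + 2 + 7 = 18
Napier-Wellington: 4
Napier-Tauranga-Christchurch-Wellington: 3 + 2 + 9 = 14
Napier-Tauranga-Rotorua-Queenstown-Wellington: 3 + 3 + 6 + 7 = 19
Shortest: 4 km.

4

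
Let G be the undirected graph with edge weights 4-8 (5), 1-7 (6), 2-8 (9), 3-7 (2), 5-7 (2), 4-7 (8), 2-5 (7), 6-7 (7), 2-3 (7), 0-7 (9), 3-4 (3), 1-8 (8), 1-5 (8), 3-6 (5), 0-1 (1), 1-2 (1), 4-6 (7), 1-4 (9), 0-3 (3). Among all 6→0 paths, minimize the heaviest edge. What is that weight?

5

A few of the 6→0 routes:
6 - 3 - 7 - 1 - 0: max(5, 2, 6, 1) = 6
6 - 4 - 3 - 2 - 5 - 7 - 1 - 0: max(7, 3, 7, 7, 2, 6, 1) = 7
6 - 3 - 0: max(5, 3) = 5
6 - 4 - 3 - 2 - 1 - 0: max(7, 3, 7, 1, 1) = 7
The minimum achievable maximum is 5.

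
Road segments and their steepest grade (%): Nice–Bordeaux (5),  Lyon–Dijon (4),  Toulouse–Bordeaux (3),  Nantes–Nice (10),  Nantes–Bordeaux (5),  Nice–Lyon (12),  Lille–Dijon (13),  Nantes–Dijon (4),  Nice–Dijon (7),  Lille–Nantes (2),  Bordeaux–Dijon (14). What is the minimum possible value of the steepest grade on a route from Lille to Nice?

5

Some routes from Lille to Nice:
Lille -> Nantes -> Dijon -> Nice: max(2, 4, 7) = 7
Lille -> Nantes -> Bordeaux -> Nice: max(2, 5, 5) = 5
Lille -> Nantes -> Dijon -> Lyon -> Nice: max(2, 4, 4, 12) = 12
Lille -> Nantes -> Nice: max(2, 10) = 10
Best route has worst link 5%.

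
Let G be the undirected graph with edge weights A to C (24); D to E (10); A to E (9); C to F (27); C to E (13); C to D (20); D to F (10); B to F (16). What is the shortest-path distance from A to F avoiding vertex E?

51

Paths from A to F avoiding E:
A - C - F: 24 + 27 = 51
A - C - D - F: 24 + 20 + 10 = 54
The minimum is 51.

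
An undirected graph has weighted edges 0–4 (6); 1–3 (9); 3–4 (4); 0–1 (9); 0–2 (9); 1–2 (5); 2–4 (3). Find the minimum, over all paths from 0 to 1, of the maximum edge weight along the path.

6

A few of the 0→1 routes:
0 -> 4 -> 3 -> 1: max(6, 4, 9) = 9
0 -> 2 -> 1: max(9, 5) = 9
0 -> 4 -> 2 -> 1: max(6, 3, 5) = 6
0 -> 2 -> 4 -> 3 -> 1: max(9, 3, 4, 9) = 9
Smallest bottleneck: 6.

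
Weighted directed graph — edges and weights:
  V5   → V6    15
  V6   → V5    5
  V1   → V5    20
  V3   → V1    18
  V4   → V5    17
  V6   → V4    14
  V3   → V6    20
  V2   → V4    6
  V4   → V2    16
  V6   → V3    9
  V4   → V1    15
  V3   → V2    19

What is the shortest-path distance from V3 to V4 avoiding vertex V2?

Paths from V3 to V4 avoiding V2:
V3 → V1 → V5 → V6 → V4: 18 + 20 + 15 + 14 = 67
V3 → V6 → V4: 20 + 14 = 34
Best route has total 34.

34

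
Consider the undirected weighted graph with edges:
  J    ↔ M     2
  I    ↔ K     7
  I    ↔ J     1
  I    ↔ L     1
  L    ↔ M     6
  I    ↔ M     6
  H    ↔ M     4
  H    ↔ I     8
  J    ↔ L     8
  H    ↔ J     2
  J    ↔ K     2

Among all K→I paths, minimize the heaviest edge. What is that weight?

2

Some routes from K to I:
K -> J -> H -> M -> L -> I: max(2, 2, 4, 6, 1) = 6
K -> J -> I: max(2, 1) = 2
K -> J -> H -> M -> I: max(2, 2, 4, 6) = 6
Smallest bottleneck: 2.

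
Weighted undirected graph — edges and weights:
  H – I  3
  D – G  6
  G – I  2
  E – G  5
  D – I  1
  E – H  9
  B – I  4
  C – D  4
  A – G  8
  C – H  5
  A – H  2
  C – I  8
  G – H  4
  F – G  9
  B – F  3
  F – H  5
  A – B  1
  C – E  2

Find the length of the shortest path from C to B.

8

Checking several routes:
C → H → A → B: 5 + 2 + 1 = 8
C → D → I → H → A → B: 4 + 1 + 3 + 2 + 1 = 11
C → D → I → B: 4 + 1 + 4 = 9
C → I → B: 8 + 4 = 12
Shortest: 8.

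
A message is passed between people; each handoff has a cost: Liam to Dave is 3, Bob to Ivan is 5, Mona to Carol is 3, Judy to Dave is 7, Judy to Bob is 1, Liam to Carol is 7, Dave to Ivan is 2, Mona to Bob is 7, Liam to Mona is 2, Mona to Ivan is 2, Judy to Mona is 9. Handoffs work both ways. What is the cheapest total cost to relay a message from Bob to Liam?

Checking several routes:
Bob→Mona→Liam: 7 + 2 = 9
Bob→Judy→Mona→Liam: 1 + 9 + 2 = 12
Bob→Ivan→Mona→Liam: 5 + 2 + 2 = 9
Bob→Ivan→Dave→Liam: 5 + 2 + 3 = 10
Bob→Judy→Dave→Liam: 1 + 7 + 3 = 11
Best route has total 9.

9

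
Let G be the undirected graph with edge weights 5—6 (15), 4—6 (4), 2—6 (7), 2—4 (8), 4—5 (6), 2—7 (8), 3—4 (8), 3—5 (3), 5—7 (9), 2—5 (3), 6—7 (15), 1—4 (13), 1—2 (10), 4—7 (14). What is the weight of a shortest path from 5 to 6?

10

Some routes from 5 to 6:
5-3-4-6: 3 + 8 + 4 = 15
5-4-6: 6 + 4 = 10
5-2-6: 3 + 7 = 10
5-2-4-6: 3 + 8 + 4 = 15
5-6: 15
The minimum is 10.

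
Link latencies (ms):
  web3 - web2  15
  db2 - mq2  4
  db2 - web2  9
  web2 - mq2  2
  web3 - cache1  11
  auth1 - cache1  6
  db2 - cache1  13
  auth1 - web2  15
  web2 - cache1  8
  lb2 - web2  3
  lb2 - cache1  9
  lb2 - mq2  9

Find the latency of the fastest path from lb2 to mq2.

5

Some routes from lb2 to mq2:
lb2 → web2 → db2 → mq2: 3 + 9 + 4 = 16
lb2 → cache1 → web2 → mq2: 9 + 8 + 2 = 19
lb2 → web2 → mq2: 3 + 2 = 5
lb2 → mq2: 9
The minimum is 5 ms.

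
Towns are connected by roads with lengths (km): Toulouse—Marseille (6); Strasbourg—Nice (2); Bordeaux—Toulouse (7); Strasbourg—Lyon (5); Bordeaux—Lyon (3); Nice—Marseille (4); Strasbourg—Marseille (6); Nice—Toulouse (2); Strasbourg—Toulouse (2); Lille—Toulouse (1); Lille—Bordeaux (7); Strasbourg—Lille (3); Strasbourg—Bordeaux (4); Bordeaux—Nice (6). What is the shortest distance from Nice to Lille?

Checking several routes:
Nice -> Toulouse -> Lille: 2 + 1 = 3
Nice -> Strasbourg -> Toulouse -> Lille: 2 + 2 + 1 = 5
Nice -> Strasbourg -> Lille: 2 + 3 = 5
Shortest: 3 km.

3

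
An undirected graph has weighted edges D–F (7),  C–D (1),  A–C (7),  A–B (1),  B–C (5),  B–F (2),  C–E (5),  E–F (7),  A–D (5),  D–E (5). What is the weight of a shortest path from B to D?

A few of the B→D routes:
B -> F -> D: 2 + 7 = 9
B -> F -> E -> D: 2 + 7 + 5 = 14
B -> A -> C -> D: 1 + 7 + 1 = 9
B -> C -> D: 5 + 1 = 6
B -> A -> D: 1 + 5 = 6
The minimum is 6.

6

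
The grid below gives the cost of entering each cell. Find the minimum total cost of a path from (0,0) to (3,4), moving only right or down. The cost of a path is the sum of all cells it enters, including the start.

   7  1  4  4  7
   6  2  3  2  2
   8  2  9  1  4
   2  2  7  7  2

22

Take r0c0 → r0c1 → r1c1 → r1c2 → r1c3 → r2c3 → r2c4 → r3c4 for a total of 7 + 1 + 2 + 3 + 2 + 1 + 4 + 2 = 22.
(Top row then right column would cost 31.)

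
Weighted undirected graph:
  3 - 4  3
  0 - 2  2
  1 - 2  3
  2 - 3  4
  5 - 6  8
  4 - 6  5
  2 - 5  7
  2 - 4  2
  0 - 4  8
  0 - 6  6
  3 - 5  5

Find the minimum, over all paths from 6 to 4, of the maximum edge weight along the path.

A few of the 6→4 routes:
6 → 4: max(5) = 5
6 → 0 → 2 → 4: max(6, 2, 2) = 6
6 → 0 → 2 → 5 → 3 → 4: max(6, 2, 7, 5, 3) = 7
6 → 0 → 2 → 3 → 4: max(6, 2, 4, 3) = 6
The minimum achievable maximum is 5.

5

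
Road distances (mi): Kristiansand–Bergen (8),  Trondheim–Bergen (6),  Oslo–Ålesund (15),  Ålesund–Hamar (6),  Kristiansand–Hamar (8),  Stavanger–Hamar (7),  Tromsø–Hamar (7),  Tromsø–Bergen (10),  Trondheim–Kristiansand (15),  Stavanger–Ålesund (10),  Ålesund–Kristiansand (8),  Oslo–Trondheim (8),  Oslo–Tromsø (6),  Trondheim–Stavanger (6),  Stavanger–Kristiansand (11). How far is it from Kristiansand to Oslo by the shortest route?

Some routes from Kristiansand to Oslo:
Kristiansand → Hamar → Tromsø → Oslo: 8 + 7 + 6 = 21
Kristiansand → Ålesund → Oslo: 8 + 15 = 23
Kristiansand → Bergen → Trondheim → Oslo: 8 + 6 + 8 = 22
Kristiansand → Trondheim → Oslo: 15 + 8 = 23
Best route has total 21 mi.

21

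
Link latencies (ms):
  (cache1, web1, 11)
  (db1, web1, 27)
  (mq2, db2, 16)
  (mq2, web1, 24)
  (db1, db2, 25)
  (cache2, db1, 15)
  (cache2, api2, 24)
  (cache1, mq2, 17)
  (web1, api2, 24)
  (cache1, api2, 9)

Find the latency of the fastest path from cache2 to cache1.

Some routes from cache2 to cache1:
cache2-db1-db2-mq2-cache1: 15 + 25 + 16 + 17 = 73
cache2-db1-web1-cache1: 15 + 27 + 11 = 53
cache2-api2-web1-cache1: 24 + 24 + 11 = 59
cache2-api2-cache1: 24 + 9 = 33
cache2-db1-web1-api2-cache1: 15 + 27 + 24 + 9 = 75
cache2-db1-web1-mq2-cache1: 15 + 27 + 24 + 17 = 83
The minimum is 33 ms.

33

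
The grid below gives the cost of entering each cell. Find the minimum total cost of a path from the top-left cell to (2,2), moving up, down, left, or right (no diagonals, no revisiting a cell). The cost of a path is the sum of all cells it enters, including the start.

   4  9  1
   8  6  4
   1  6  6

Path r0c0→r0c1→r0c2→r1c2→r2c2: 4 + 9 + 1 + 4 + 6 = 24.

24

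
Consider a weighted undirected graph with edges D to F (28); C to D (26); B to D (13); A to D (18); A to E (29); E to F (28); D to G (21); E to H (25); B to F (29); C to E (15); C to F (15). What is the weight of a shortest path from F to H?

A few of the F→H routes:
F → C → D → A → E → H: 15 + 26 + 18 + 29 + 25 = 113
F → C → E → H: 15 + 15 + 25 = 55
F → D → C → E → H: 28 + 26 + 15 + 25 = 94
F → B → D → C → E → H: 29 + 13 + 26 + 15 + 25 = 108
F → E → H: 28 + 25 = 53
F → D → A → E → H: 28 + 18 + 29 + 25 = 100
Shortest: 53.

53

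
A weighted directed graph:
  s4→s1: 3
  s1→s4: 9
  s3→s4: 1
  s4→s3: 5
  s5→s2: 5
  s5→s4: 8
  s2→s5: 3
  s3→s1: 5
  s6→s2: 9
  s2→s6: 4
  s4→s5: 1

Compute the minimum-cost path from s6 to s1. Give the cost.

Routes from s6 to s1:
s6→s2→s5→s4→s3→s1: 9 + 3 + 8 + 5 + 5 = 30
s6→s2→s5→s4→s1: 9 + 3 + 8 + 3 = 23
Best route has total 23.

23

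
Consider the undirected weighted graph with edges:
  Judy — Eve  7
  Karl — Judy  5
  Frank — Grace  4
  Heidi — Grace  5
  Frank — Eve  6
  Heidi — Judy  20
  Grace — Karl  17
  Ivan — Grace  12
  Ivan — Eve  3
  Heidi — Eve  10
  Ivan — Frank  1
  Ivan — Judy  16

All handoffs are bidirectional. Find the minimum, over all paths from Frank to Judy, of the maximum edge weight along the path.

Checking several routes:
Frank → Eve → Judy: max(6, 7) = 7
Frank → Grace → Ivan → Eve → Judy: max(4, 12, 3, 7) = 12
Frank → Ivan → Eve → Judy: max(1, 3, 7) = 7
Frank → Grace → Heidi → Eve → Judy: max(4, 5, 10, 7) = 10
Smallest bottleneck: 7.

7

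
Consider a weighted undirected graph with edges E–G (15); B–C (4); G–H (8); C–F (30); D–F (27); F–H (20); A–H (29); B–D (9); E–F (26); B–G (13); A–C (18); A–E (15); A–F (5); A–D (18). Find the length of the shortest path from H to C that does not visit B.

43

Comparing a few candidate routes:
H - A - C: 29 + 18 = 47
H - F - A - C: 20 + 5 + 18 = 43
H - F - C: 20 + 30 = 50
Best route has total 43.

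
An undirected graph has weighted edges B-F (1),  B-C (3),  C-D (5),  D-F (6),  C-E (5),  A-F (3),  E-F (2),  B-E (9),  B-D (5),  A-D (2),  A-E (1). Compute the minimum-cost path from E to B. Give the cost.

3

A few of the E→B routes:
E -> A -> D -> B: 1 + 2 + 5 = 8
E -> F -> B: 2 + 1 = 3
E -> A -> F -> B: 1 + 3 + 1 = 5
E -> A -> D -> F -> B: 1 + 2 + 6 + 1 = 10
E -> B: 9
E -> C -> B: 5 + 3 = 8
Shortest: 3.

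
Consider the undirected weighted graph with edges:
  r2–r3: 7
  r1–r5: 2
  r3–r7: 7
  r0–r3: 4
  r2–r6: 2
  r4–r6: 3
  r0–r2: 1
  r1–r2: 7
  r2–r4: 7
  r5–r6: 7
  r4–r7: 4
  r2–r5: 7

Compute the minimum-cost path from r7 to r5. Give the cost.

Checking several routes:
r7-r4-r6-r2-r1-r5: 4 + 3 + 2 + 7 + 2 = 18
r7-r4-r6-r5: 4 + 3 + 7 = 14
r7-r4-r6-r2-r5: 4 + 3 + 2 + 7 = 16
r7-r3-r0-r2-r5: 7 + 4 + 1 + 7 = 19
r7-r4-r2-r5: 4 + 7 + 7 = 18
Best route has total 14.

14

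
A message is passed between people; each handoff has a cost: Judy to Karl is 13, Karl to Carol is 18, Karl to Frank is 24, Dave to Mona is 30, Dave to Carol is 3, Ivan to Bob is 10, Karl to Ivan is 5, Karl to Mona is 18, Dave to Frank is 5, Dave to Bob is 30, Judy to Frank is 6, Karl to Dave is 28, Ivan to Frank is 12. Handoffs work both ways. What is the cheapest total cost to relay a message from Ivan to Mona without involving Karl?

47

Routes from Ivan to Mona avoiding Karl:
Ivan-Bob-Dave-Mona: 10 + 30 + 30 = 70
Ivan-Frank-Dave-Mona: 12 + 5 + 30 = 47
Shortest: 47.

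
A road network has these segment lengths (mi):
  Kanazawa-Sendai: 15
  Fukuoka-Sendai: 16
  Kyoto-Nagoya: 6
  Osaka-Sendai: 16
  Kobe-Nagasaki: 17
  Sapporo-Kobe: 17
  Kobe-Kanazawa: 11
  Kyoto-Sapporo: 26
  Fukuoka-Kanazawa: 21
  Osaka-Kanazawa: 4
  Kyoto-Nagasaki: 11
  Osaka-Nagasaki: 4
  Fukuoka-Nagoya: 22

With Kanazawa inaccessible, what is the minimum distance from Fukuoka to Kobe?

Paths from Fukuoka to Kobe avoiding Kanazawa:
Fukuoka→Nagoya→Kyoto→Nagasaki→Kobe: 22 + 6 + 11 + 17 = 56
Fukuoka→Nagoya→Kyoto→Sapporo→Kobe: 22 + 6 + 26 + 17 = 71
Fukuoka→Sendai→Osaka→Nagasaki→Kobe: 16 + 16 + 4 + 17 = 53
Fukuoka→Sendai→Osaka→Nagasaki→Kyoto→Sapporo→Kobe: 16 + 16 + 4 + 11 + 26 + 17 = 90
The minimum is 53 mi.

53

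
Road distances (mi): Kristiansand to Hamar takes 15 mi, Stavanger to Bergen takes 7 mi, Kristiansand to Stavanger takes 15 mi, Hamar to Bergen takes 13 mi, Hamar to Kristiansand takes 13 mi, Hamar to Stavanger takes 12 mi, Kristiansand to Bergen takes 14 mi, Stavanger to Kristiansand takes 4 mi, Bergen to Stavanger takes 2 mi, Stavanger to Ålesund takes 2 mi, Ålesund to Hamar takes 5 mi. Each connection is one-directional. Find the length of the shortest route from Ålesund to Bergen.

18

Routes from Ålesund to Bergen:
Ålesund → Hamar → Stavanger → Bergen: 5 + 12 + 7 = 24
Ålesund → Hamar → Stavanger → Kristiansand → Bergen: 5 + 12 + 4 + 14 = 35
Ålesund → Hamar → Kristiansand → Bergen: 5 + 13 + 14 = 32
Ålesund → Hamar → Bergen: 5 + 13 = 18
Ålesund → Hamar → Kristiansand → Stavanger → Bergen: 5 + 13 + 15 + 7 = 40
Shortest: 18 mi.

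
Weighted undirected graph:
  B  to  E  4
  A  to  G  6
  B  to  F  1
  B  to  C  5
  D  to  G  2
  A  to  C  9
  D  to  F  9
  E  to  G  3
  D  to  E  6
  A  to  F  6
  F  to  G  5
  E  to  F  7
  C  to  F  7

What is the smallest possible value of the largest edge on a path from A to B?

6

A few of the A→B routes:
A→F→G→E→B: max(6, 5, 3, 4) = 6
A→F→B: max(6, 1) = 6
A→G→E→B: max(6, 3, 4) = 6
A→G→D→E→B: max(6, 2, 6, 4) = 6
A→F→G→D→E→B: max(6, 5, 2, 6, 4) = 6
The minimum achievable maximum is 6.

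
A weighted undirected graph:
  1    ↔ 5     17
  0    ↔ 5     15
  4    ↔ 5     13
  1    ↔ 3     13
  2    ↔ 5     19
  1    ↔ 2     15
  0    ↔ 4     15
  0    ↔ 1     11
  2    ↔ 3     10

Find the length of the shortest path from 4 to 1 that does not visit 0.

30

Routes from 4 to 1 avoiding 0:
4 -> 5 -> 2 -> 3 -> 1: 13 + 19 + 10 + 13 = 55
4 -> 5 -> 2 -> 1: 13 + 19 + 15 = 47
4 -> 5 -> 1: 13 + 17 = 30
The minimum is 30.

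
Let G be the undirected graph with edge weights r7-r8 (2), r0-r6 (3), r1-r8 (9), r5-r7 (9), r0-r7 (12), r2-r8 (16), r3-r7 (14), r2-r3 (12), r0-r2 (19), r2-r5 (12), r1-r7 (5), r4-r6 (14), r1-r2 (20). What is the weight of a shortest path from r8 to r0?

14

Checking several routes:
r8→r7→r0: 2 + 12 = 14
r8→r7→r1→r2→r0: 2 + 5 + 20 + 19 = 46
r8→r1→r7→r0: 9 + 5 + 12 = 26
r8→r7→r5→r2→r0: 2 + 9 + 12 + 19 = 42
r8→r2→r0: 16 + 19 = 35
The minimum is 14.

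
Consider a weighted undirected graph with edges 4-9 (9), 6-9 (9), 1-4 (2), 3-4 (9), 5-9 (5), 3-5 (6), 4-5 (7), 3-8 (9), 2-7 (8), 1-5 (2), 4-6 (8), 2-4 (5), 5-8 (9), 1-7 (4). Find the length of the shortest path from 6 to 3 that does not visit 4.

Routes from 6 to 3 avoiding 4:
6 - 9 - 5 - 8 - 3: 9 + 5 + 9 + 9 = 32
6 - 9 - 5 - 3: 9 + 5 + 6 = 20
The minimum is 20.

20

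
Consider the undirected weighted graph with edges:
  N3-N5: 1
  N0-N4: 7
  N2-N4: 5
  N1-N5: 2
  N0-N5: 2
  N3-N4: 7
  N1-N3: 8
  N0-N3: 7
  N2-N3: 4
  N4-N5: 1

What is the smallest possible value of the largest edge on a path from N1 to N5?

2

Checking several routes:
N1 - N3 - N0 - N5: max(8, 7, 2) = 8
N1 - N5: max(2) = 2
N1 - N3 - N4 - N0 - N5: max(8, 7, 7, 2) = 8
N1 - N3 - N0 - N4 - N5: max(8, 7, 7, 1) = 8
The minimum achievable maximum is 2.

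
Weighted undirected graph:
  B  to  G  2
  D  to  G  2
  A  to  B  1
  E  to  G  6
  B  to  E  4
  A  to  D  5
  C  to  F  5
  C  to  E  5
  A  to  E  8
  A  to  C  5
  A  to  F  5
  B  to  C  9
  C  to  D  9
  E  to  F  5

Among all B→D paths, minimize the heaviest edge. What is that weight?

2

A few of the B→D routes:
B-E-C-F-A-D: max(4, 5, 5, 5, 5) = 5
B-G-D: max(2, 2) = 2
B-A-D: max(1, 5) = 5
The minimum achievable maximum is 2.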